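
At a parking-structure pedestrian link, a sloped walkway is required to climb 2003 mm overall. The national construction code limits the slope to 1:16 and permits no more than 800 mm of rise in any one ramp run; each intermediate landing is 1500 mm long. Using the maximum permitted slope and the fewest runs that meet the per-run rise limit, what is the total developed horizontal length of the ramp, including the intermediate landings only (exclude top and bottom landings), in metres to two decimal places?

35.05 m

At most 800 each: 2003/800 = 2.50, giving 3 ramp runs. That means 2 intermediate landings.
Ramp run (horizontal) at 1:16: 2003 × 16 = 32048 mm.
2 intermediate landings contribute 2 × 1500 = 3000 mm.
Total developed length = 32048 + 3000 = 35048 mm.
= 35.05 m.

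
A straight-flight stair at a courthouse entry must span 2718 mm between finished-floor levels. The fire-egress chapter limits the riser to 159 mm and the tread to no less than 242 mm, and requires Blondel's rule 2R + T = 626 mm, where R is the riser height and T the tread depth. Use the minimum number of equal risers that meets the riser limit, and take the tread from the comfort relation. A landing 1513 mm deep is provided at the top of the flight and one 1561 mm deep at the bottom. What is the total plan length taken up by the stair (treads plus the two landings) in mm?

8582 mm

At most 159 each: 2718/159 = 17.09, giving 18 risers.
Each riser is 2718/18 = 151 mm (≤ 159 mm).
From 2R + T = 626: T = 626 − 302 = 324 mm.
18 risers give 17 treads; going = 17 × 324 = 5508 mm.
Add landings: 5508 + 1513 + 1561 = 8582 mm.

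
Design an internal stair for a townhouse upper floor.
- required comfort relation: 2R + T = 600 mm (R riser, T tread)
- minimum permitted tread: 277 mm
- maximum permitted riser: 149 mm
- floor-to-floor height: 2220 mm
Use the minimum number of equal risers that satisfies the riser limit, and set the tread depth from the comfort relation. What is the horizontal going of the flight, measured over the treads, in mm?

At most 149 each: 2220/149 = 14.90, giving 15 risers.
Each riser is 2220/15 = 148 mm (≤ 149 mm).
Tread T = 600 − 2 × 148 = 304 mm (≥ 277 mm).
Treads = 15 − 1 = 14; going = 14 × 304 = 4256 mm.

4256 mm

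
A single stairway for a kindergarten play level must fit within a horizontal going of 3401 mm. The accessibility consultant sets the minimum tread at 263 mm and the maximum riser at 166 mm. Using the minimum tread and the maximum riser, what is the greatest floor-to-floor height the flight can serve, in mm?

2158 mm

3401 / 263 = 12.93, so 12 treads fit.
Risers = treads + 1 = 13.
Maximum height = 13 × 166 = 2158 mm.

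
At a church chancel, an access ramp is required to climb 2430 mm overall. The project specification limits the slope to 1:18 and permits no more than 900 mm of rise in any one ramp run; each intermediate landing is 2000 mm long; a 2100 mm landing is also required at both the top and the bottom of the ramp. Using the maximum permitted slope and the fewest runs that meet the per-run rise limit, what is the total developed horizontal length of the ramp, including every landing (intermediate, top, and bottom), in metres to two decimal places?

51.94 m

2430 / 900 = 2.700 → round up to 3 ramp runs. That means 2 intermediate landings.
Horizontal run for 2430 mm of rise at 1:18 is 2430 × 18 = 43740 mm.
2 intermediate landings contribute 2 × 2000 = 4000 mm.
Top and bottom landings: 2 × 2100 = 4200 mm.
Total = 43740 + 4000 + 4200 = 51940 mm.
= 51.94 m.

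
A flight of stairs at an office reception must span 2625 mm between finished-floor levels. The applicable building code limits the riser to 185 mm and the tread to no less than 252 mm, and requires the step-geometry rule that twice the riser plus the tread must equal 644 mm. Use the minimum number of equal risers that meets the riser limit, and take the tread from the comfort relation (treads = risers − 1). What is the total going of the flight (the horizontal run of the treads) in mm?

At most 185 each: 2625/185 = 14.19, giving 15 risers.
Each riser is 2625/15 = 175 mm (≤ 185 mm).
Tread T = 644 − 2 × 175 = 294 mm (≥ 252 mm).
15 risers give 14 treads; going = 14 × 294 = 4116 mm.

4116 mm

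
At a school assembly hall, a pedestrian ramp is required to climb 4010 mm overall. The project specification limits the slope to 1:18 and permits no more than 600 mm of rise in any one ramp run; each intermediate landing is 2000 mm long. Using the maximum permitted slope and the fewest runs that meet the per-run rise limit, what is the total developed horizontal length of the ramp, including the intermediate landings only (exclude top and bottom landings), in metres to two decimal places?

4010 / 600 = 6.68, so 7 ramp runs are needed. That means 6 intermediate landings.
Ramp run (horizontal) at 1:18: 4010 × 18 = 72180 mm.
6 intermediate landings contribute 6 × 2000 = 12000 mm.
Total developed length = 72180 + 12000 = 84180 mm.
= 84.18 m.

84.18 m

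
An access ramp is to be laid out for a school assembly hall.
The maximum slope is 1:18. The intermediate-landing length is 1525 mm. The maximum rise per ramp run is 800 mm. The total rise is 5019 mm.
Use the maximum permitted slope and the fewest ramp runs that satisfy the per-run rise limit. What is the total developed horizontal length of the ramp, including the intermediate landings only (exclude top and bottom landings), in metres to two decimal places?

99.49 m

At most 800 each: 5019/800 = 6.27, giving 7 ramp runs. That means 6 intermediate landings.
Ramp run (horizontal) at 1:18: 5019 × 18 = 90342 mm.
6 intermediate landings contribute 6 × 1525 = 9150 mm.
Developed length = 90342 + 9150 = 99492 mm.
= 99.49 m.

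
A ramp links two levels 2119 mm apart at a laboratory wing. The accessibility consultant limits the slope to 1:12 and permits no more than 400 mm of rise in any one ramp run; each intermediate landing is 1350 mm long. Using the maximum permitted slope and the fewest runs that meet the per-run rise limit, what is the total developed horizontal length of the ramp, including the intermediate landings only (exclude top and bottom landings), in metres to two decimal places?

32.18 m

At most 400 each: 2119/400 = 5.30, giving 6 ramp runs. That means 5 intermediate landings.
Horizontal run for 2119 mm of rise at 1:12 is 2119 × 12 = 25428 mm.
5 intermediate landings contribute 5 × 1350 = 6750 mm.
Total developed length = 25428 + 6750 = 32178 mm.
= 32.18 m.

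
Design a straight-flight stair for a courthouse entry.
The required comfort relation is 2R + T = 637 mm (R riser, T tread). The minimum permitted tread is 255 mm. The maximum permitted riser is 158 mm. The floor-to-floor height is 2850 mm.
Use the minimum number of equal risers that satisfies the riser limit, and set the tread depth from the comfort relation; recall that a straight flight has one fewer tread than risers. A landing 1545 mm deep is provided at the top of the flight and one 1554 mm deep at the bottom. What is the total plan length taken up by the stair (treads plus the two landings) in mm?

9165 mm

At most 158 each: 2850/158 = 18.04, giving 19 risers.
Each riser is 2850/19 = 150 mm (≤ 158 mm).
From 2R + T = 637: T = 637 − 300 = 337 mm.
Treads = 19 − 1 = 18; going = 18 × 337 = 6066 mm.
Enclosure = 6066 + 1545 + 1554 = 9165 mm.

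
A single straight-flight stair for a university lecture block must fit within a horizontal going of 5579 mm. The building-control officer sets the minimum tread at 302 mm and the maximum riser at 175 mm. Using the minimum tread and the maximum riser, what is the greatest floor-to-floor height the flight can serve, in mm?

3325 mm

5579 / 302 = 18.47, so 18 treads fit.
Risers = treads + 1 = 19.
Maximum height = 19 × 175 = 3325 mm.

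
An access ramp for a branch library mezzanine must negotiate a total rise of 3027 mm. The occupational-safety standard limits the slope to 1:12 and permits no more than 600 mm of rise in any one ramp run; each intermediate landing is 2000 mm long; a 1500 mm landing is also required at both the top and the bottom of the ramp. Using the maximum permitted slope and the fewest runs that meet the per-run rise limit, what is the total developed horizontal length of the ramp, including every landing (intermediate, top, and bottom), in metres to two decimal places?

3027 / 600 = 5.04, so 6 ramp runs are needed. That means 5 intermediate landings.
Ramp run (horizontal) at 1:12: 3027 × 12 = 36324 mm.
5 intermediate landings contribute 5 × 2000 = 10000 mm.
Top and bottom landings: 2 × 1500 = 3000 mm.
Total = 36324 + 10000 + 3000 = 49324 mm.
= 49.32 m.

49.32 m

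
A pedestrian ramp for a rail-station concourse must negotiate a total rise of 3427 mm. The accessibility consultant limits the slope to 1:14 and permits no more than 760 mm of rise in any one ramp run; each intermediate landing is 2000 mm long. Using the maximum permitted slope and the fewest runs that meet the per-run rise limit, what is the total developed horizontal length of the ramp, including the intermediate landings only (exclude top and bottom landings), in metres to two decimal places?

3427 / 760 = 4.509 → round up to 5 ramp runs. That means 4 intermediate landings.
Ramp run (horizontal) at 1:14: 3427 × 14 = 47978 mm.
Intermediate landings: 4 × 2000 = 8000 mm.
Developed length = 47978 + 8000 = 55978 mm.
= 55.98 m.

55.98 m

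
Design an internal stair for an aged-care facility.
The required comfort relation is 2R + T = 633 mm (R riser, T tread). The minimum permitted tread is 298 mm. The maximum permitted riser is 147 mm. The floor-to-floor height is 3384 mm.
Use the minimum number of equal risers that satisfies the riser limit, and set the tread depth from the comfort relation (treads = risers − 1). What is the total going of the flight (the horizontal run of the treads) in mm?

3384 / 147 = 23.020 → round up to 24 risers.
Riser R = 3384 / 24 = 141 mm, within the 147 mm limit.
From 2R + T = 633: T = 633 − 282 = 351 mm.
24 risers give 23 treads; going = 23 × 351 = 8073 mm.

8073 mm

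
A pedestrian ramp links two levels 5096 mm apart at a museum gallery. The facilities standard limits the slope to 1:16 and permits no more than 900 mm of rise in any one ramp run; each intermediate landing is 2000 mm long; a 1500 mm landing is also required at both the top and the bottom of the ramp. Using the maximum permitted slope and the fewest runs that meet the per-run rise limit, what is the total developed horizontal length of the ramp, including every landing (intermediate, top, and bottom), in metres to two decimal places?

94.54 m

5096 / 900 = 5.662 → round up to 6 ramp runs. That means 5 intermediate landings.
Ramp run (horizontal) at 1:16: 5096 × 16 = 81536 mm.
5 intermediate landings contribute 5 × 2000 = 10000 mm.
Top and bottom landings: 2 × 1500 = 3000 mm.
Total = 81536 + 10000 + 3000 = 94536 mm.
= 94.54 m.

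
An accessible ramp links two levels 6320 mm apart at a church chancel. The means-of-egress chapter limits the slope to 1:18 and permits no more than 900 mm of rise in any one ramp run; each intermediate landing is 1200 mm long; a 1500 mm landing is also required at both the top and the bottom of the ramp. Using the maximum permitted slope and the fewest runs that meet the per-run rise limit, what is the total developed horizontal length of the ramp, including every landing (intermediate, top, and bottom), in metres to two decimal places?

6320 / 900 = 7.022 → round up to 8 ramp runs. That means 7 intermediate landings.
Horizontal run for 6320 mm of rise at 1:18 is 6320 × 18 = 113760 mm.
7 intermediate landings contribute 7 × 1200 = 8400 mm.
Top and bottom landings: 2 × 1500 = 3000 mm.
Total = 113760 + 8400 + 3000 = 125160 mm.
= 125.16 m.

125.16 m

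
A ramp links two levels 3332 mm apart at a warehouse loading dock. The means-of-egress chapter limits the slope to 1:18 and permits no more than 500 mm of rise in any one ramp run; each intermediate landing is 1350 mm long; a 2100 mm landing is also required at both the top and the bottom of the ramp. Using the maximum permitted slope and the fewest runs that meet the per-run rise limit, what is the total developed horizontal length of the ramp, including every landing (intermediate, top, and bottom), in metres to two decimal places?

72.28 m

3332 / 500 = 6.664 → round up to 7 ramp runs. That means 6 intermediate landings.
Horizontal run for 3332 mm of rise at 1:18 is 3332 × 18 = 59976 mm.
Intermediate landings: 6 × 1350 = 8100 mm.
Top and bottom landings: 2 × 2100 = 4200 mm.
Total = 59976 + 8100 + 4200 = 72276 mm.
= 72.28 m.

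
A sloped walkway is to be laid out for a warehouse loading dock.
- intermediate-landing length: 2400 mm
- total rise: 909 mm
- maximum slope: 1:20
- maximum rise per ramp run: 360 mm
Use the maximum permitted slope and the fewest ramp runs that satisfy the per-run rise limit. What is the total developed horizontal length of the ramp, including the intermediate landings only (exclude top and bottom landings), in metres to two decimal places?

At most 360 each: 909/360 = 2.52, giving 3 ramp runs. That means 2 intermediate landings.
Horizontal run for 909 mm of rise at 1:20 is 909 × 20 = 18180 mm.
Intermediate landings: 2 × 2400 = 4800 mm.
Total developed length = 18180 + 4800 = 22980 mm.
= 22.98 m.

22.98 m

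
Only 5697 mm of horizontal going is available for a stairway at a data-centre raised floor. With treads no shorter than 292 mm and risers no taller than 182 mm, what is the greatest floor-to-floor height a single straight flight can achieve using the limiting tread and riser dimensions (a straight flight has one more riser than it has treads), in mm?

3640 mm

5697 / 292 = 19.51, so 19 treads fit.
Risers = treads + 1 = 20.
Maximum height = 20 × 182 = 3640 mm.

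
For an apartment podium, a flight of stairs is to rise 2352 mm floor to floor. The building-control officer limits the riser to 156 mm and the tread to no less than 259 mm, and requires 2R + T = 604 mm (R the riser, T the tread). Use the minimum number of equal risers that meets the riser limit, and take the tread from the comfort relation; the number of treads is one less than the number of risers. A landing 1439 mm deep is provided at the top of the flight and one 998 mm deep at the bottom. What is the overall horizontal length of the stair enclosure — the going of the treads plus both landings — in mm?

7087 mm

At most 156 each: 2352/156 = 15.08, giving 16 risers.
R = 2352 ÷ 16 = 147 mm.
Tread T = 604 − 2 × 147 = 310 mm (≥ 259 mm).
16 risers give 15 treads; going = 15 × 310 = 4650 mm.
Enclosure = 4650 + 1439 + 998 = 7087 mm.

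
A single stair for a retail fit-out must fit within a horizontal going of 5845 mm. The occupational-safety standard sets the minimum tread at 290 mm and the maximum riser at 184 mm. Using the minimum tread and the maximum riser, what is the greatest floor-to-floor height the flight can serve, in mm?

Treads that fit: ⌊5845 / 290⌋ = 20.
Risers = treads + 1 = 21.
Maximum height = 21 × 184 = 3864 mm.

3864 mm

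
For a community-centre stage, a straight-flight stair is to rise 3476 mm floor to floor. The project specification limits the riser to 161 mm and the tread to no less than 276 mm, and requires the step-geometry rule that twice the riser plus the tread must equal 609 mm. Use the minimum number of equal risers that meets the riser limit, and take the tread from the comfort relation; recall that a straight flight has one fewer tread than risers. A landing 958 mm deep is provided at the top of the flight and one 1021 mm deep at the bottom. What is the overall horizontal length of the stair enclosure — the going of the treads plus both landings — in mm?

8132 mm

3476 / 161 = 21.590 → round up to 22 risers.
Each riser is 3476/22 = 158 mm (≤ 161 mm).
T = 609 − 2·158 = 293 mm, which satisfies the 276 mm minimum.
Treads = 22 − 1 = 21; going = 21 × 293 = 6153 mm.
Add landings: 6153 + 958 + 1021 = 8132 mm.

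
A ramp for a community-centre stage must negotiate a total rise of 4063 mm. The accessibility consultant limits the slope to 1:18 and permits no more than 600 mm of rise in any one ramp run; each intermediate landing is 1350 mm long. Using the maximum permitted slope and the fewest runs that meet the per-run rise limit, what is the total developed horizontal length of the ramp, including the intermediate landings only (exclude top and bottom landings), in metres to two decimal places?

81.23 m

At most 600 each: 4063/600 = 6.77, giving 7 ramp runs. That means 6 intermediate landings.
Ramp run (horizontal) at 1:18: 4063 × 18 = 73134 mm.
Intermediate landings: 6 × 1350 = 8100 mm.
Total developed length = 73134 + 8100 = 81234 mm.
= 81.23 m.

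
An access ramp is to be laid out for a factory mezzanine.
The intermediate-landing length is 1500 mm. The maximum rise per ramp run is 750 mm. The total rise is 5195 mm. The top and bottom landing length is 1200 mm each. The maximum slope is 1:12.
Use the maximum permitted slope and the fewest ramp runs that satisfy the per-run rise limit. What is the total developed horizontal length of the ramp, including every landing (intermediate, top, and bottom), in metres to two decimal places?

5195 / 750 = 6.93, so 7 ramp runs are needed. That means 6 intermediate landings.
Horizontal run for 5195 mm of rise at 1:12 is 5195 × 12 = 62340 mm.
Intermediate landings: 6 × 1500 = 9000 mm.
Top and bottom landings: 2 × 1200 = 2400 mm.
Total = 62340 + 9000 + 2400 = 73740 mm.
= 73.74 m.

73.74 m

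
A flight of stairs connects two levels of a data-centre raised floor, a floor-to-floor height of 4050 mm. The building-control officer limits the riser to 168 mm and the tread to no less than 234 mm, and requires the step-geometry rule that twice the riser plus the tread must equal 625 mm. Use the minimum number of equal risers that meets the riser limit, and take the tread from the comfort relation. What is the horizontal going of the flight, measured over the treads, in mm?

4050 / 168 = 24.107 → round up to 25 risers.
R = 4050 ÷ 25 = 162 mm.
T = 625 − 2·162 = 301 mm, which satisfies the 234 mm minimum.
25 risers give 24 treads; going = 24 × 301 = 7224 mm.

7224 mm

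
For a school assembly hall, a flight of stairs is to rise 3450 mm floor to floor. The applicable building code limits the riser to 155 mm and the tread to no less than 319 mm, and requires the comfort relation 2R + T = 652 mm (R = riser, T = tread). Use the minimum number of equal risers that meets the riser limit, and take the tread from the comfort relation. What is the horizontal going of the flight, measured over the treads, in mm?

⌈3450/155⌉ = 23 risers.
Riser R = 3450 / 23 = 150 mm, within the 155 mm limit.
T = 652 − 2·150 = 352 mm, which satisfies the 319 mm minimum.
Treads = 23 − 1 = 22; going = 22 × 352 = 7744 mm.

7744 mm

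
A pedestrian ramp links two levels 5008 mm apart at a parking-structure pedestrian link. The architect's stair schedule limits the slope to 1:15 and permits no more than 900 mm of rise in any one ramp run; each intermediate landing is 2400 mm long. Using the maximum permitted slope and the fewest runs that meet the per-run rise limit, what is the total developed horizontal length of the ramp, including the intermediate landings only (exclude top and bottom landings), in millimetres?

At most 900 each: 5008/900 = 5.56, giving 6 ramp runs. That means 5 intermediate landings.
Ramp run (horizontal) at 1:15: 5008 × 15 = 75120 mm.
Intermediate landings: 5 × 2400 = 12000 mm.
Total developed length = 75120 + 12000 = 87120 mm.

87120 mm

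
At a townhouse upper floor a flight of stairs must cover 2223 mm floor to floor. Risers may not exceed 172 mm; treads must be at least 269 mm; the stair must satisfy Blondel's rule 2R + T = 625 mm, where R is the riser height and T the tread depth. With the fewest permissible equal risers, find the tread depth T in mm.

2223 / 172 = 12.92, so 13 risers are needed.
R = 2223 ÷ 13 = 171 mm.
From 2R + T = 625: T = 625 − 342 = 283 mm.

283 mm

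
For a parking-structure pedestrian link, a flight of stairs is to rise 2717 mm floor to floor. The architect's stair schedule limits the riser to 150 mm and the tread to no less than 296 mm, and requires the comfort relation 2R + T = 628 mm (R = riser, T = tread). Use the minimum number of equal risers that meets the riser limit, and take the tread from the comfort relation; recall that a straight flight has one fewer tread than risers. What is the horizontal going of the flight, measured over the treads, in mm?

6156 mm

At most 150 each: 2717/150 = 18.11, giving 19 risers.
Riser R = 2717 / 19 = 143 mm, within the 150 mm limit.
From 2R + T = 628: T = 628 − 286 = 342 mm.
19 risers give 18 treads; going = 18 × 342 = 6156 mm.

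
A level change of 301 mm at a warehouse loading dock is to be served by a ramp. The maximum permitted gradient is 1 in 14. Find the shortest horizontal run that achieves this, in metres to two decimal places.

4.21 m

Run = rise × 14 = 301 × 14 = 4214 mm.
4214 mm = 4.21 m.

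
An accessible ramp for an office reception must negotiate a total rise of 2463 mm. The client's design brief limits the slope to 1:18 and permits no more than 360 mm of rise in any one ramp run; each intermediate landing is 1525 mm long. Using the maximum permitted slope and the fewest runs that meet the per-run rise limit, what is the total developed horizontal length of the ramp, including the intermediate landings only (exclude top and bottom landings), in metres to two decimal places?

⌈2463/360⌉ = 7 ramp runs. That means 6 intermediate landings.
Ramp run (horizontal) at 1:18: 2463 × 18 = 44334 mm.
6 intermediate landings contribute 6 × 1525 = 9150 mm.
Developed length = 44334 + 9150 = 53484 mm.
= 53.48 m.

53.48 m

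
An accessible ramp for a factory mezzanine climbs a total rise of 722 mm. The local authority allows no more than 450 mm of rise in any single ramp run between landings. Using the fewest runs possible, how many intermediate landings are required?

1 intermediate landings

722 / 450 = 1.604 → round up to 2 ramp runs.
2 runs are separated by 1 intermediate landings.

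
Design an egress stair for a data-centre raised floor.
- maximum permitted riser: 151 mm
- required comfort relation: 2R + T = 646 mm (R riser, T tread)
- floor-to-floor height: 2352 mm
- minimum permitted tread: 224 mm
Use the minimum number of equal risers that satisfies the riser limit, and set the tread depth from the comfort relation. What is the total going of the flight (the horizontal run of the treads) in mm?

2352 / 151 = 15.58, so 16 risers are needed.
Each riser is 2352/16 = 147 mm (≤ 151 mm).
T = 646 − 2·147 = 352 mm, which satisfies the 224 mm minimum.
Treads = 16 − 1 = 15; going = 15 × 352 = 5280 mm.

5280 mm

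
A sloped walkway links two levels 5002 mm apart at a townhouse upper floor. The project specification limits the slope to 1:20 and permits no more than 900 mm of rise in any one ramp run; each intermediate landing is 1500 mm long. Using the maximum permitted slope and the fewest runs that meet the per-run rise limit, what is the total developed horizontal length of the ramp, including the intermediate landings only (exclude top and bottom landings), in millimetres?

5002 / 900 = 5.56, so 6 ramp runs are needed. That means 5 intermediate landings.
Ramp run (horizontal) at 1:20: 5002 × 20 = 100040 mm.
5 intermediate landings contribute 5 × 1500 = 7500 mm.
Total developed length = 100040 + 7500 = 107540 mm.

107540 mm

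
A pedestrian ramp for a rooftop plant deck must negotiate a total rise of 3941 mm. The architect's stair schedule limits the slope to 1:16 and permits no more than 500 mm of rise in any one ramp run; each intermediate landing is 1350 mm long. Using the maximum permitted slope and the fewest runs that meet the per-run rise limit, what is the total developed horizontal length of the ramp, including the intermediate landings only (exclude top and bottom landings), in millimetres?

72506 mm

3941 / 500 = 7.88, so 8 ramp runs are needed. That means 7 intermediate landings.
Horizontal run for 3941 mm of rise at 1:16 is 3941 × 16 = 63056 mm.
7 intermediate landings contribute 7 × 1350 = 9450 mm.
Total developed length = 63056 + 9450 = 72506 mm.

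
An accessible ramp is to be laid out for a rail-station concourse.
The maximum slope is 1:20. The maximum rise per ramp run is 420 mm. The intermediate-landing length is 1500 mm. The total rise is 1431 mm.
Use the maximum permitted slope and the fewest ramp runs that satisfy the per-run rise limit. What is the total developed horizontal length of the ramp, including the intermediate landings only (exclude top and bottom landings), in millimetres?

1431 / 420 = 3.407 → round up to 4 ramp runs. That means 3 intermediate landings.
Ramp run (horizontal) at 1:20: 1431 × 20 = 28620 mm.
3 intermediate landings contribute 3 × 1500 = 4500 mm.
Total developed length = 28620 + 4500 = 33120 mm.

33120 mm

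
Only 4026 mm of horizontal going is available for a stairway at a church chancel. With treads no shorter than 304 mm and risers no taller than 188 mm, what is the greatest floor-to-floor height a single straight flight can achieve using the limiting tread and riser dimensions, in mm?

Treads that fit: ⌊4026 / 304⌋ = 13.
Risers = treads + 1 = 14.
Maximum height = 14 × 188 = 2632 mm.

2632 mm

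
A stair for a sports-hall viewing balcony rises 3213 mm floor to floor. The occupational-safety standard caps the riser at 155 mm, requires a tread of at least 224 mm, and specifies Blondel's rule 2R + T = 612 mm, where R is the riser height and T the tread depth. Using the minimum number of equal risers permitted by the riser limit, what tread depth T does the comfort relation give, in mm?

At most 155 each: 3213/155 = 20.73, giving 21 risers.
Each riser is 3213/21 = 153 mm (≤ 155 mm).
From 2R + T = 612: T = 612 − 306 = 306 mm.

306 mm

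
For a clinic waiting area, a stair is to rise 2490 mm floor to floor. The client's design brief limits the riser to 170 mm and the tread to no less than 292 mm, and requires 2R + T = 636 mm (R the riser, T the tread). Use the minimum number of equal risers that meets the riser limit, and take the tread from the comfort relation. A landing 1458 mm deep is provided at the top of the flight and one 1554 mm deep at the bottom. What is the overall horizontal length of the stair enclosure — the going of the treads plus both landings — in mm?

7268 mm

⌈2490/170⌉ = 15 risers.
R = 2490 ÷ 15 = 166 mm.
From 2R + T = 636: T = 636 − 332 = 304 mm.
Going = (15 − 1) × 304 = 4256 mm.
Enclosure = 4256 + 1458 + 1554 = 7268 mm.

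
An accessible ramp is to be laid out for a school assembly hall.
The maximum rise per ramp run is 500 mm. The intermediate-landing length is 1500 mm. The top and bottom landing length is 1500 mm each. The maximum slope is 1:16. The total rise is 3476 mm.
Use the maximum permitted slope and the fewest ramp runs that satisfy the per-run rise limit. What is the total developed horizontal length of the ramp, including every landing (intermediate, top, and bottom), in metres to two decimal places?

67.62 m

At most 500 each: 3476/500 = 6.95, giving 7 ramp runs. That means 6 intermediate landings.
Ramp run (horizontal) at 1:16: 3476 × 16 = 55616 mm.
Intermediate landings: 6 × 1500 = 9000 mm.
Top and bottom landings: 2 × 1500 = 3000 mm.
Total = 55616 + 9000 + 3000 = 67616 mm.
= 67.62 m.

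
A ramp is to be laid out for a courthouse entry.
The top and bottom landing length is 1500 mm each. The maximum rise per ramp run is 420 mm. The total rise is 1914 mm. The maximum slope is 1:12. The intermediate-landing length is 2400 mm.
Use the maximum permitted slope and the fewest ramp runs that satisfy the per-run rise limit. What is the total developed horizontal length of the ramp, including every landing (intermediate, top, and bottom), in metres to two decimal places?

1914 / 420 = 4.56, so 5 ramp runs are needed. That means 4 intermediate landings.
Horizontal run for 1914 mm of rise at 1:12 is 1914 × 12 = 22968 mm.
4 intermediate landings contribute 4 × 2400 = 9600 mm.
Top and bottom landings: 2 × 1500 = 3000 mm.
Total = 22968 + 9600 + 3000 = 35568 mm.
= 35.57 m.

35.57 m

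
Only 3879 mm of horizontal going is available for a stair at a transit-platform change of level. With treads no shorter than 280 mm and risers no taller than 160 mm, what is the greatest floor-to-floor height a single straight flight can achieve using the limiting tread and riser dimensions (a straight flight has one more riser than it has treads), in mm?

Treads that fit: ⌊3879 / 280⌋ = 13.
Risers = treads + 1 = 14.
Maximum height = 14 × 160 = 2240 mm.

2240 mm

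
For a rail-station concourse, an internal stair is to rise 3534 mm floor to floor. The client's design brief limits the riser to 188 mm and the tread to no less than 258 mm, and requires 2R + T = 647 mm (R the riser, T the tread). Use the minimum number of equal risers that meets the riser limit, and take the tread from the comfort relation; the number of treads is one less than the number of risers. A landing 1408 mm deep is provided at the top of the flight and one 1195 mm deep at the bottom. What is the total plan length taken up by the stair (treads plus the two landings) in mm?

7553 mm

At most 188 each: 3534/188 = 18.80, giving 19 risers.
Each riser is 3534/19 = 186 mm (≤ 188 mm).
From 2R + T = 647: T = 647 − 372 = 275 mm.
Going = (19 − 1) × 275 = 4950 mm.
Add landings: 4950 + 1408 + 1195 = 7553 mm.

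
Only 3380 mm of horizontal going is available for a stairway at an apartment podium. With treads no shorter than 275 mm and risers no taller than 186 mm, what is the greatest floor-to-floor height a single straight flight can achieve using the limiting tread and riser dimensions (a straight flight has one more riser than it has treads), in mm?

2418 mm

Treads that fit: ⌊3380 / 275⌋ = 12.
Risers = treads + 1 = 13.
Maximum height = 13 × 186 = 2418 mm.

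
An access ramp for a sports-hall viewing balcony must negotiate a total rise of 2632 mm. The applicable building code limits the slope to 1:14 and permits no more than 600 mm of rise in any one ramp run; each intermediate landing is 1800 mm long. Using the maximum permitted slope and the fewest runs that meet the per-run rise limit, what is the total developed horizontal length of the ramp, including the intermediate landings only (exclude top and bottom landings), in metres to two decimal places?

44.05 m

2632 / 600 = 4.39, so 5 ramp runs are needed. That means 4 intermediate landings.
Ramp run (horizontal) at 1:14: 2632 × 14 = 36848 mm.
4 intermediate landings contribute 4 × 1800 = 7200 mm.
Developed length = 36848 + 7200 = 44048 mm.
= 44.05 m.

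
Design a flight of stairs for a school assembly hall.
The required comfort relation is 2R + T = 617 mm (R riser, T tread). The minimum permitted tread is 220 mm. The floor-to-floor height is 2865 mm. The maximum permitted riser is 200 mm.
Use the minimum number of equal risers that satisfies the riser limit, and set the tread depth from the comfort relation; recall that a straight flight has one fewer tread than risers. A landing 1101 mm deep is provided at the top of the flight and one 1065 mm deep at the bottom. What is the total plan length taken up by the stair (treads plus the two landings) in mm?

5456 mm

At most 200 each: 2865/200 = 14.32, giving 15 risers.
Riser R = 2865 / 15 = 191 mm, within the 200 mm limit.
From 2R + T = 617: T = 617 − 382 = 235 mm.
Going = (15 − 1) × 235 = 3290 mm.
Enclosure = 3290 + 1101 + 1065 = 5456 mm.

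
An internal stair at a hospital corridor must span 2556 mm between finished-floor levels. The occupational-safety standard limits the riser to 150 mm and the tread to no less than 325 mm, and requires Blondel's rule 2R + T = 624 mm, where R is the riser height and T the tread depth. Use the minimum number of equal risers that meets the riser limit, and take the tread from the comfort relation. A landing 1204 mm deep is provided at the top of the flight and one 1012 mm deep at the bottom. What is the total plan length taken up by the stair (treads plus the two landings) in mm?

2556 / 150 = 17.04, so 18 risers are needed.
R = 2556 ÷ 18 = 142 mm.
Tread T = 624 − 2 × 142 = 340 mm (≥ 325 mm).
Treads = 18 − 1 = 17; going = 17 × 340 = 5780 mm.
Add landings: 5780 + 1204 + 1012 = 7996 mm.

7996 mm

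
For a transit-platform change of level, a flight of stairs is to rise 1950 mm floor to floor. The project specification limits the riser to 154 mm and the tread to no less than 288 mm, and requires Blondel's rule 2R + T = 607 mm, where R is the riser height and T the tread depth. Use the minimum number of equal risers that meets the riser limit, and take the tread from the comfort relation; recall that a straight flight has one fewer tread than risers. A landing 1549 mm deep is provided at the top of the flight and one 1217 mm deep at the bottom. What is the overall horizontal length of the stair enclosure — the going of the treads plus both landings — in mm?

1950 / 154 = 12.66, so 13 risers are needed.
Each riser is 1950/13 = 150 mm (≤ 154 mm).
From 2R + T = 607: T = 607 − 300 = 307 mm.
Going = (13 − 1) × 307 = 3684 mm.
Add landings: 3684 + 1549 + 1217 = 6450 mm.

6450 mm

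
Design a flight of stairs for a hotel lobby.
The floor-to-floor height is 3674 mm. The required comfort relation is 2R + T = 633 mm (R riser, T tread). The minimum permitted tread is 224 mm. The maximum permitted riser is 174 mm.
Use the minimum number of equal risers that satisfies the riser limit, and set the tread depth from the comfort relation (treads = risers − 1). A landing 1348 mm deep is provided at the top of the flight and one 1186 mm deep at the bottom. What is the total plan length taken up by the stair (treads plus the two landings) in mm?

8813 mm

3674 / 174 = 21.11, so 22 risers are needed.
Riser R = 3674 / 22 = 167 mm, within the 174 mm limit.
Tread T = 633 − 2 × 167 = 299 mm (≥ 224 mm).
Treads = 22 − 1 = 21; going = 21 × 299 = 6279 mm.
Add landings: 6279 + 1348 + 1186 = 8813 mm.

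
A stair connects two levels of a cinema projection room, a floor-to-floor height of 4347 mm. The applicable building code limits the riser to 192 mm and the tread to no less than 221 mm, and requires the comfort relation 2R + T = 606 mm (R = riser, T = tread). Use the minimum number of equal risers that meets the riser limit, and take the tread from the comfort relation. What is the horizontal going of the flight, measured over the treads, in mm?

⌈4347/192⌉ = 23 risers.
Each riser is 4347/23 = 189 mm (≤ 192 mm).
Tread T = 606 − 2 × 189 = 228 mm (≥ 221 mm).
Going = (23 − 1) × 228 = 5016 mm.

5016 mm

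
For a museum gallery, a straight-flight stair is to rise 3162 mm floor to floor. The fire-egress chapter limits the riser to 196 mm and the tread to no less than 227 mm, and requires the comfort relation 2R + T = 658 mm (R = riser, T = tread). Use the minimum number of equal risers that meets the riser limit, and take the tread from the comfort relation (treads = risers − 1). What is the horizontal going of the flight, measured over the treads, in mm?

4576 mm

⌈3162/196⌉ = 17 risers.
Each riser is 3162/17 = 186 mm (≤ 196 mm).
Tread T = 658 − 2 × 186 = 286 mm (≥ 227 mm).
Going = (17 − 1) × 286 = 4576 mm.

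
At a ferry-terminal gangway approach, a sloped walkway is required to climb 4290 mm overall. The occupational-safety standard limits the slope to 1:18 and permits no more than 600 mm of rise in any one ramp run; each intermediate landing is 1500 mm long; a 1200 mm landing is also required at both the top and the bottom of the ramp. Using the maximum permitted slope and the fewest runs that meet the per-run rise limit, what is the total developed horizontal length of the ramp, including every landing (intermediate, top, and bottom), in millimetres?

At most 600 each: 4290/600 = 7.15, giving 8 ramp runs. That means 7 intermediate landings.
Horizontal run for 4290 mm of rise at 1:18 is 4290 × 18 = 77220 mm.
Intermediate landings: 7 × 1500 = 10500 mm.
Top and bottom landings: 2 × 1200 = 2400 mm.
Total = 77220 + 10500 + 2400 = 90120 mm.

90120 mm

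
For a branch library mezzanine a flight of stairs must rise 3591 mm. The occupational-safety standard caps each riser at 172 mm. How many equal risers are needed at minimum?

3591 / 172 = 20.878 → round up to 21 risers.

21 risers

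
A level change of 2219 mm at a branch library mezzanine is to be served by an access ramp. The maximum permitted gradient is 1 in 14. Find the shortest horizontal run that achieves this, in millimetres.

31066 mm

At 1:14 the run is 14 × 2219 = 31066 mm.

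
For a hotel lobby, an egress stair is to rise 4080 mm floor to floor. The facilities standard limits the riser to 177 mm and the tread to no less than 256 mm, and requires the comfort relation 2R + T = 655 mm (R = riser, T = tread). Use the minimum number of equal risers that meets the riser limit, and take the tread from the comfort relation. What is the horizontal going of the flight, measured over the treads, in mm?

4080 / 177 = 23.051 → round up to 24 risers.
Riser R = 4080 / 24 = 170 mm, within the 177 mm limit.
From 2R + T = 655: T = 655 − 340 = 315 mm.
Treads = 24 − 1 = 23; going = 23 × 315 = 7245 mm.

7245 mm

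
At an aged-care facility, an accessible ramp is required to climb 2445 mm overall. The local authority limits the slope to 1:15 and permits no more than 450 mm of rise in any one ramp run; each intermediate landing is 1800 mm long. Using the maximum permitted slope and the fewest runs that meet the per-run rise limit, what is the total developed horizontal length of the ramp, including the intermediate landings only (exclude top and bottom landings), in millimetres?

45675 mm

2445 / 450 = 5.433 → round up to 6 ramp runs. That means 5 intermediate landings.
Ramp run (horizontal) at 1:15: 2445 × 15 = 36675 mm.
Intermediate landings: 5 × 1800 = 9000 mm.
Developed length = 36675 + 9000 = 45675 mm.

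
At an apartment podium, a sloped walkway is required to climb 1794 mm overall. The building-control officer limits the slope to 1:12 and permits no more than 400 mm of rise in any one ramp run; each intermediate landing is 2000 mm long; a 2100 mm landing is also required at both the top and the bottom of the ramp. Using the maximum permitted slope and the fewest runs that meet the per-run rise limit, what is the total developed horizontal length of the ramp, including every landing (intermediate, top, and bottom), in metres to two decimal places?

33.73 m

⌈1794/400⌉ = 5 ramp runs. That means 4 intermediate landings.
Ramp run (horizontal) at 1:12: 1794 × 12 = 21528 mm.
Intermediate landings: 4 × 2000 = 8000 mm.
Top and bottom landings: 2 × 2100 = 4200 mm.
Total = 21528 + 8000 + 4200 = 33728 mm.
= 33.73 m.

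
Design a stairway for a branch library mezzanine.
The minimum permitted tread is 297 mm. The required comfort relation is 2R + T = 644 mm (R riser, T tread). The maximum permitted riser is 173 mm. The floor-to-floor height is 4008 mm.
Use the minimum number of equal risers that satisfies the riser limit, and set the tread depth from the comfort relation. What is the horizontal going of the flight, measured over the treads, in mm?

At most 173 each: 4008/173 = 23.17, giving 24 risers.
R = 4008 ÷ 24 = 167 mm.
Tread T = 644 − 2 × 167 = 310 mm (≥ 297 mm).
24 risers give 23 treads; going = 23 × 310 = 7130 mm.

7130 mm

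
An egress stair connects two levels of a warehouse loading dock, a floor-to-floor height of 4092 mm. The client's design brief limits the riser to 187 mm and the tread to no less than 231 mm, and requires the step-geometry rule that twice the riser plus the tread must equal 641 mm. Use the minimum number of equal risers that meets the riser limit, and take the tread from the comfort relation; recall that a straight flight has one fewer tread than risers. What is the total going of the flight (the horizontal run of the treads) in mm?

At most 187 each: 4092/187 = 21.88, giving 22 risers.
R = 4092 ÷ 22 = 186 mm.
Tread T = 641 − 2 × 186 = 269 mm (≥ 231 mm).
22 risers give 21 treads; going = 21 × 269 = 5649 mm.

5649 mm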